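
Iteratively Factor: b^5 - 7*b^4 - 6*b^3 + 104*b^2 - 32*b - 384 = (b + 2)*(b^4 - 9*b^3 + 12*b^2 + 80*b - 192) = (b + 2)*(b + 3)*(b^3 - 12*b^2 + 48*b - 64) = (b - 4)*(b + 2)*(b + 3)*(b^2 - 8*b + 16) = (b - 4)^2*(b + 2)*(b + 3)*(b - 4)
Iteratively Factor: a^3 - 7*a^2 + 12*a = (a - 3)*(a^2 - 4*a) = (a - 4)*(a - 3)*(a)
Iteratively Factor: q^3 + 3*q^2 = (q)*(q^2 + 3*q) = q*(q + 3)*(q)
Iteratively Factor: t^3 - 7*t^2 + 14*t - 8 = (t - 1)*(t^2 - 6*t + 8) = (t - 4)*(t - 1)*(t - 2)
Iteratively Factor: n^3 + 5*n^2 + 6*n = (n + 2)*(n^2 + 3*n) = n*(n + 2)*(n + 3)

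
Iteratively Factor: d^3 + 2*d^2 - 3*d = (d)*(d^2 + 2*d - 3) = d*(d + 3)*(d - 1)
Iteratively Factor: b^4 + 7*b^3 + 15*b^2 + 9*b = (b)*(b^3 + 7*b^2 + 15*b + 9) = b*(b + 3)*(b^2 + 4*b + 3) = b*(b + 1)*(b + 3)*(b + 3)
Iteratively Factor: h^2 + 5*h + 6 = (h + 2)*(h + 3)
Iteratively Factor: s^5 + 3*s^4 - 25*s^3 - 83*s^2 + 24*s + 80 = (s - 1)*(s^4 + 4*s^3 - 21*s^2 - 104*s - 80) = (s - 1)*(s + 1)*(s^3 + 3*s^2 - 24*s - 80) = (s - 5)*(s - 1)*(s + 1)*(s^2 + 8*s + 16) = (s - 5)*(s - 1)*(s + 1)*(s + 4)*(s + 4)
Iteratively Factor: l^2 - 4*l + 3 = (l - 3)*(l - 1)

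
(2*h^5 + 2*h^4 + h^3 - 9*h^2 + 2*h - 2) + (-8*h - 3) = 2*h^5 + 2*h^4 + h^3 - 9*h^2 - 6*h - 5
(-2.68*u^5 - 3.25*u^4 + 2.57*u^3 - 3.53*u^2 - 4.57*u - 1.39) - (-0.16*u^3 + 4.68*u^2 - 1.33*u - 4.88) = -2.68*u^5 - 3.25*u^4 + 2.73*u^3 - 8.21*u^2 - 3.24*u + 3.49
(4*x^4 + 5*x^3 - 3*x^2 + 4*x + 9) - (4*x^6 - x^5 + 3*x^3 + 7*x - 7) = -4*x^6 + x^5 + 4*x^4 + 2*x^3 - 3*x^2 - 3*x + 16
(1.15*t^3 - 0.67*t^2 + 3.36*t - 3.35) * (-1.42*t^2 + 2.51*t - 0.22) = -1.633*t^5 + 3.8379*t^4 - 6.7059*t^3 + 13.338*t^2 - 9.1477*t + 0.737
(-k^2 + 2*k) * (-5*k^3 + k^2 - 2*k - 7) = 5*k^5 - 11*k^4 + 4*k^3 + 3*k^2 - 14*k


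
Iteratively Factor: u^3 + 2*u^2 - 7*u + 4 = (u - 1)*(u^2 + 3*u - 4) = (u - 1)^2*(u + 4)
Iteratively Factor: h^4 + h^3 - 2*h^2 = (h)*(h^3 + h^2 - 2*h) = h^2*(h^2 + h - 2) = h^2*(h - 1)*(h + 2)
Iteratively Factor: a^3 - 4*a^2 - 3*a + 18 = (a - 3)*(a^2 - a - 6) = (a - 3)^2*(a + 2)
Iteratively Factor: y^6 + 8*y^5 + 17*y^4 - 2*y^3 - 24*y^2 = (y)*(y^5 + 8*y^4 + 17*y^3 - 2*y^2 - 24*y) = y*(y + 2)*(y^4 + 6*y^3 + 5*y^2 - 12*y) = y*(y - 1)*(y + 2)*(y^3 + 7*y^2 + 12*y) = y^2*(y - 1)*(y + 2)*(y^2 + 7*y + 12) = y^2*(y - 1)*(y + 2)*(y + 4)*(y + 3)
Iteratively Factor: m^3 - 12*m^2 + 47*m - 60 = (m - 3)*(m^2 - 9*m + 20) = (m - 4)*(m - 3)*(m - 5)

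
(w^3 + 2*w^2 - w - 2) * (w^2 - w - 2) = w^5 + w^4 - 5*w^3 - 5*w^2 + 4*w + 4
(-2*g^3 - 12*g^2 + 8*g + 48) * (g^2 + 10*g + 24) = -2*g^5 - 32*g^4 - 160*g^3 - 160*g^2 + 672*g + 1152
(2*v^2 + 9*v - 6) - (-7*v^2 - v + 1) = 9*v^2 + 10*v - 7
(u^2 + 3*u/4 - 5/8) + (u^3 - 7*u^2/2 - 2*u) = u^3 - 5*u^2/2 - 5*u/4 - 5/8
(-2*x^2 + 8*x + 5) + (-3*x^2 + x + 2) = -5*x^2 + 9*x + 7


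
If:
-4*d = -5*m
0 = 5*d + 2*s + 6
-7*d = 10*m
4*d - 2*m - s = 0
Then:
No Solution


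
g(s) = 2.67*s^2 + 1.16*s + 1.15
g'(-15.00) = -78.94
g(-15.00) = 584.50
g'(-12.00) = -62.92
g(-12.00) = 371.71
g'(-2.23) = -10.75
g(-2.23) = 11.84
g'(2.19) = 12.85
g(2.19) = 16.50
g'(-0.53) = -1.67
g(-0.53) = 1.29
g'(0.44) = 3.51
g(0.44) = 2.18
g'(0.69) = 4.84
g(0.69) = 3.22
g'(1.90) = 11.31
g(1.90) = 12.99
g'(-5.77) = -29.65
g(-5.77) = 83.35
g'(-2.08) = -9.95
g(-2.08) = 10.29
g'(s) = 5.34*s + 1.16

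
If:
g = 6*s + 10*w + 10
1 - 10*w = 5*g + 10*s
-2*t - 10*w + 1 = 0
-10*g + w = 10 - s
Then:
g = -33/35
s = 583/140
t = 517/28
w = -503/140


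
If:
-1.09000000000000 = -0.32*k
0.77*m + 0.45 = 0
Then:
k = 3.41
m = -0.58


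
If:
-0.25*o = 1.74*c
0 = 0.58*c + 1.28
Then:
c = -2.21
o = 15.36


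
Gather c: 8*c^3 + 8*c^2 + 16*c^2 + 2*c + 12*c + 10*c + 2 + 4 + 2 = 8*c^3 + 24*c^2 + 24*c + 8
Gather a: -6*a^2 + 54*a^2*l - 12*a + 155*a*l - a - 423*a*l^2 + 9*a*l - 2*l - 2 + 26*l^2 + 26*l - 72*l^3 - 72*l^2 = a^2*(54*l - 6) + a*(-423*l^2 + 164*l - 13) - 72*l^3 - 46*l^2 + 24*l - 2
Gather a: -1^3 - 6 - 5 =-12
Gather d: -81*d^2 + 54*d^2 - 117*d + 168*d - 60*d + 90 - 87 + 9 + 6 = -27*d^2 - 9*d + 18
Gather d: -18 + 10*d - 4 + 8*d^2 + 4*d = 8*d^2 + 14*d - 22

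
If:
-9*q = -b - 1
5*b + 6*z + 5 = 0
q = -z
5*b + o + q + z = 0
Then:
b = -1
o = 5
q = 0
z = 0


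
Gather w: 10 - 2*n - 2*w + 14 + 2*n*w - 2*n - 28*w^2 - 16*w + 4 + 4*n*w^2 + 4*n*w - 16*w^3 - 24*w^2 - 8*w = -4*n - 16*w^3 + w^2*(4*n - 52) + w*(6*n - 26) + 28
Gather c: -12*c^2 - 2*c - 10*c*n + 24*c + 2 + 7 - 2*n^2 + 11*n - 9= -12*c^2 + c*(22 - 10*n) - 2*n^2 + 11*n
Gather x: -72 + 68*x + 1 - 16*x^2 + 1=-16*x^2 + 68*x - 70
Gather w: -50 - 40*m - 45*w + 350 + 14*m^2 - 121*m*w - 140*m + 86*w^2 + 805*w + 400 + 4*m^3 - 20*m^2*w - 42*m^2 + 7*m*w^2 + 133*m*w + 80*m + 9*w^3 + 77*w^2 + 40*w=4*m^3 - 28*m^2 - 100*m + 9*w^3 + w^2*(7*m + 163) + w*(-20*m^2 + 12*m + 800) + 700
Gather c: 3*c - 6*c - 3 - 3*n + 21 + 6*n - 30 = -3*c + 3*n - 12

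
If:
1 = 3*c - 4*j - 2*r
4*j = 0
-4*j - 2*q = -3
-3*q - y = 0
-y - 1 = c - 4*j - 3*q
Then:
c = 8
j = 0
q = 3/2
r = 23/2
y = -9/2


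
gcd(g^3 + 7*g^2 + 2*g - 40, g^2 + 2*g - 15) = g + 5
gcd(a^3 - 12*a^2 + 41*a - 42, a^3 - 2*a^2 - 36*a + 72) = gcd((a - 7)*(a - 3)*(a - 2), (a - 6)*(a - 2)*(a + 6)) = a - 2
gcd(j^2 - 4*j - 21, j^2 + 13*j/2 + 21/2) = j + 3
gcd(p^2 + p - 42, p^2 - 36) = p - 6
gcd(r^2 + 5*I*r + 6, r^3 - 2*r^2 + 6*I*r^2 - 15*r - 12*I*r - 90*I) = r + 6*I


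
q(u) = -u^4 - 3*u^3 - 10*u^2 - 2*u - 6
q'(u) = -4*u^3 - 9*u^2 - 20*u - 2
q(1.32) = -36.00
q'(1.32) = -53.28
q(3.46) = -400.22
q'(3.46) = -344.63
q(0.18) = -6.70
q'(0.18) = -5.91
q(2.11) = -102.74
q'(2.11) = -121.84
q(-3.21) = -109.57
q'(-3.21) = 101.77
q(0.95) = -20.31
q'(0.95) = -32.55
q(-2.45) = -53.04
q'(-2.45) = 51.80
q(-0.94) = -11.24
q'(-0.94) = 12.17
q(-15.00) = -42726.00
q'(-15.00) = 11773.00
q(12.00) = -27390.00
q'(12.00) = -8450.00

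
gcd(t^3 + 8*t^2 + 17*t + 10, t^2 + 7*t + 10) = t^2 + 7*t + 10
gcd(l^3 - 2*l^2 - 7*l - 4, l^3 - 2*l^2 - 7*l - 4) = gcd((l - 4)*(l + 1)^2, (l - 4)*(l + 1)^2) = l^3 - 2*l^2 - 7*l - 4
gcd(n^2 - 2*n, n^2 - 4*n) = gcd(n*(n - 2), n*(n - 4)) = n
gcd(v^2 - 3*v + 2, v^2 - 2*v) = v - 2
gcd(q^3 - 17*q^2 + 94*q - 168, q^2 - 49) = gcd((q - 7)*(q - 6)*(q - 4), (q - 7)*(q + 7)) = q - 7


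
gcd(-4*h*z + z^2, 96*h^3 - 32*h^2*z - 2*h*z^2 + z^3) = -4*h + z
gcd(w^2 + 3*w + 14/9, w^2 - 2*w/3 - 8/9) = w + 2/3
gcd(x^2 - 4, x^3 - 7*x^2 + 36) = x + 2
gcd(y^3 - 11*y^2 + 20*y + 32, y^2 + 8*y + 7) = y + 1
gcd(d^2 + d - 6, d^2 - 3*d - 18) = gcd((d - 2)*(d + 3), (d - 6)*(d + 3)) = d + 3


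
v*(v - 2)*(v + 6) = v^3 + 4*v^2 - 12*v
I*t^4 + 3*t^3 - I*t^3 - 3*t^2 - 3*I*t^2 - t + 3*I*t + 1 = (t - 1)*(t - I)^2*(I*t + 1)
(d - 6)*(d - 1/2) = d^2 - 13*d/2 + 3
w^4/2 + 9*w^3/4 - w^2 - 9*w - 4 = (w/2 + 1)*(w - 2)*(w + 1/2)*(w + 4)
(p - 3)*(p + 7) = p^2 + 4*p - 21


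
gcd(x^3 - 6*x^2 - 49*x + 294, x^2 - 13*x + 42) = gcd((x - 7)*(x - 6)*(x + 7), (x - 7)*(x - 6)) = x^2 - 13*x + 42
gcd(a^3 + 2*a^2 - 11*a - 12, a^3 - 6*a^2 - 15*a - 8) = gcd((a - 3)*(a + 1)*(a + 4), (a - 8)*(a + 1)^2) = a + 1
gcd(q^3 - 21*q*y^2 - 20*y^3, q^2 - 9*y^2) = 1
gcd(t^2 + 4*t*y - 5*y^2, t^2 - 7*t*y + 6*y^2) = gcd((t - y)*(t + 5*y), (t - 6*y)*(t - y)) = -t + y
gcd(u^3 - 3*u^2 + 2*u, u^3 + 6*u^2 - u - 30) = u - 2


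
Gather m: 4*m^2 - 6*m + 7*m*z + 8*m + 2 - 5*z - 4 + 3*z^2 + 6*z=4*m^2 + m*(7*z + 2) + 3*z^2 + z - 2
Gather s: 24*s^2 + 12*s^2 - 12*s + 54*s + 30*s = 36*s^2 + 72*s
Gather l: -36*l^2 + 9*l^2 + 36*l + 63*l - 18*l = -27*l^2 + 81*l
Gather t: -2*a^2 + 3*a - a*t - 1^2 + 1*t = -2*a^2 + 3*a + t*(1 - a) - 1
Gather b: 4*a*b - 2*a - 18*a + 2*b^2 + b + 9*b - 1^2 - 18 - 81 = -20*a + 2*b^2 + b*(4*a + 10) - 100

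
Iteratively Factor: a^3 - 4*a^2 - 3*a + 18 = (a - 3)*(a^2 - a - 6) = (a - 3)^2*(a + 2)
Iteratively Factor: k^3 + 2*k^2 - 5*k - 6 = (k + 3)*(k^2 - k - 2) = (k - 2)*(k + 3)*(k + 1)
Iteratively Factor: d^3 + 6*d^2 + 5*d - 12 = (d + 4)*(d^2 + 2*d - 3) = (d - 1)*(d + 4)*(d + 3)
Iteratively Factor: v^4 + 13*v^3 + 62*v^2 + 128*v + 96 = (v + 2)*(v^3 + 11*v^2 + 40*v + 48) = (v + 2)*(v + 4)*(v^2 + 7*v + 12) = (v + 2)*(v + 3)*(v + 4)*(v + 4)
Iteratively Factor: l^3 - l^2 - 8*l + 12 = (l - 2)*(l^2 + l - 6) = (l - 2)*(l + 3)*(l - 2)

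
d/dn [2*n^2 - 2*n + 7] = 4*n - 2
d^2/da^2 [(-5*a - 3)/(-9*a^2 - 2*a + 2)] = 2*(4*(5*a + 3)*(9*a + 1)^2 - (135*a + 37)*(9*a^2 + 2*a - 2))/(9*a^2 + 2*a - 2)^3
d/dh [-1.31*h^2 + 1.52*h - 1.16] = 1.52 - 2.62*h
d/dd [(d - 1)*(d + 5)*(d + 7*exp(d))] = 7*d^2*exp(d) + 3*d^2 + 42*d*exp(d) + 8*d - 7*exp(d) - 5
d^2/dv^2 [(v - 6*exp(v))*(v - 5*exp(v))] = -11*v*exp(v) + 120*exp(2*v) - 22*exp(v) + 2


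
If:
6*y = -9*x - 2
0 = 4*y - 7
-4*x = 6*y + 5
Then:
No Solution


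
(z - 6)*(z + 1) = z^2 - 5*z - 6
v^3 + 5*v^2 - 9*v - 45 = (v - 3)*(v + 3)*(v + 5)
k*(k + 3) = k^2 + 3*k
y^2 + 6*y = y*(y + 6)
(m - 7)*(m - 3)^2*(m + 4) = m^4 - 9*m^3 - m^2 + 141*m - 252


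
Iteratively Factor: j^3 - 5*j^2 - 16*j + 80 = (j - 4)*(j^2 - j - 20) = (j - 4)*(j + 4)*(j - 5)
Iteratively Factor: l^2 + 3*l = (l + 3)*(l)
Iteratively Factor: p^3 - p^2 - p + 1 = (p - 1)*(p^2 - 1) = (p - 1)*(p + 1)*(p - 1)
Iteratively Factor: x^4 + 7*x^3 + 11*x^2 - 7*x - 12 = (x + 3)*(x^3 + 4*x^2 - x - 4) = (x + 3)*(x + 4)*(x^2 - 1) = (x - 1)*(x + 3)*(x + 4)*(x + 1)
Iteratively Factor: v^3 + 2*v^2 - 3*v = (v + 3)*(v^2 - v) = (v - 1)*(v + 3)*(v)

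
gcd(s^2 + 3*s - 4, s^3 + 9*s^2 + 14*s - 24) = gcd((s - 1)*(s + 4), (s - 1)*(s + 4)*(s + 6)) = s^2 + 3*s - 4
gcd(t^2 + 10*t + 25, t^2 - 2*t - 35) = t + 5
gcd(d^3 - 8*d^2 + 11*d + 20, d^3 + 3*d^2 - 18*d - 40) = d - 4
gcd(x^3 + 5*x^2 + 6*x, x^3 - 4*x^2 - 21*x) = x^2 + 3*x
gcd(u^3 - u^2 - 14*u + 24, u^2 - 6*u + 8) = u - 2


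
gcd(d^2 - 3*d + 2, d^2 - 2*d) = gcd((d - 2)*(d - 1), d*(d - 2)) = d - 2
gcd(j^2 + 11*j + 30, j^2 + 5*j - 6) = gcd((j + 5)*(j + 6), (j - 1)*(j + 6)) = j + 6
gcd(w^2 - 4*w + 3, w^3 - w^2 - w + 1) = w - 1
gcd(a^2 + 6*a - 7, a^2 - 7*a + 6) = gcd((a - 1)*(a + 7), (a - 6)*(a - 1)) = a - 1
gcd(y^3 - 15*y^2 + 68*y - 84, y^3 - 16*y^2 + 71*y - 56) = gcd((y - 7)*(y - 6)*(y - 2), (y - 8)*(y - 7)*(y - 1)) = y - 7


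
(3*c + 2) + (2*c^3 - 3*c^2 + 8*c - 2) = 2*c^3 - 3*c^2 + 11*c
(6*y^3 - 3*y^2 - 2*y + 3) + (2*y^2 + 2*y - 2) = 6*y^3 - y^2 + 1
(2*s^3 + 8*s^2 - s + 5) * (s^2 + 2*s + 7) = 2*s^5 + 12*s^4 + 29*s^3 + 59*s^2 + 3*s + 35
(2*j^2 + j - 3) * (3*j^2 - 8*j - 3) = 6*j^4 - 13*j^3 - 23*j^2 + 21*j + 9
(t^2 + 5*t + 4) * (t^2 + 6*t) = t^4 + 11*t^3 + 34*t^2 + 24*t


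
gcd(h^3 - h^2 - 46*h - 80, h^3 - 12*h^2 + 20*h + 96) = h^2 - 6*h - 16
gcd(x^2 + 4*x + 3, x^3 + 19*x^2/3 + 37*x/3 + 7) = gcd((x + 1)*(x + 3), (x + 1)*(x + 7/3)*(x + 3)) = x^2 + 4*x + 3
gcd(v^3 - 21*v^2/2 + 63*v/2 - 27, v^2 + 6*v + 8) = 1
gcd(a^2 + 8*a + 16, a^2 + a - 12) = a + 4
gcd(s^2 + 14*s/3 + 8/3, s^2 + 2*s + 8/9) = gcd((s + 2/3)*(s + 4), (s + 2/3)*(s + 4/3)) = s + 2/3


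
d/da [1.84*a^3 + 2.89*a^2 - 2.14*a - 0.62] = 5.52*a^2 + 5.78*a - 2.14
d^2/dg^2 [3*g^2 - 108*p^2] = 6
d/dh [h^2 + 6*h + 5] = 2*h + 6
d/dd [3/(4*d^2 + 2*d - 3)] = 6*(-4*d - 1)/(4*d^2 + 2*d - 3)^2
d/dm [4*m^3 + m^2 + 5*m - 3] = 12*m^2 + 2*m + 5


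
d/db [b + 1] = 1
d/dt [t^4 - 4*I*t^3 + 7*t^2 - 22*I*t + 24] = 4*t^3 - 12*I*t^2 + 14*t - 22*I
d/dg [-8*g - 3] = -8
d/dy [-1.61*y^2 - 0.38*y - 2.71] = -3.22*y - 0.38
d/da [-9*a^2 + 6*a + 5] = 6 - 18*a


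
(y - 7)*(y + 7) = y^2 - 49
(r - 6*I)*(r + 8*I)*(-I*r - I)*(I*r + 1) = r^4 + r^3 + I*r^3 + 50*r^2 + I*r^2 + 50*r - 48*I*r - 48*I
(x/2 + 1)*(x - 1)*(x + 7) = x^3/2 + 4*x^2 + 5*x/2 - 7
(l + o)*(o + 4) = l*o + 4*l + o^2 + 4*o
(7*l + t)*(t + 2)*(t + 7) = 7*l*t^2 + 63*l*t + 98*l + t^3 + 9*t^2 + 14*t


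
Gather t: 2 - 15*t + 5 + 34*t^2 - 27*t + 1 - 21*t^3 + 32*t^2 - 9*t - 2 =-21*t^3 + 66*t^2 - 51*t + 6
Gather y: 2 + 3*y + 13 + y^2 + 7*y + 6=y^2 + 10*y + 21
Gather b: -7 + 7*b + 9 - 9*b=2 - 2*b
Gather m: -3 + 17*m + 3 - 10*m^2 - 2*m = -10*m^2 + 15*m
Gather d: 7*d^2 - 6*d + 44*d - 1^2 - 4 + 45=7*d^2 + 38*d + 40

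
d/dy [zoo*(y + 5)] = zoo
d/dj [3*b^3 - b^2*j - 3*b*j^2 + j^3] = -b^2 - 6*b*j + 3*j^2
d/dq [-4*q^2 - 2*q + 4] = -8*q - 2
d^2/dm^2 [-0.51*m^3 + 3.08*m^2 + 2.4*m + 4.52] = 6.16 - 3.06*m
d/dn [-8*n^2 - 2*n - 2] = -16*n - 2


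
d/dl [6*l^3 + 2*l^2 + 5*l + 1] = 18*l^2 + 4*l + 5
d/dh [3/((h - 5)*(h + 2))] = 3*(3 - 2*h)/(h^4 - 6*h^3 - 11*h^2 + 60*h + 100)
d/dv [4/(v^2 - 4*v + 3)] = 8*(2 - v)/(v^2 - 4*v + 3)^2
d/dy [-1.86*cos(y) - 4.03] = 1.86*sin(y)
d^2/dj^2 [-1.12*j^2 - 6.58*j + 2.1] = -2.24000000000000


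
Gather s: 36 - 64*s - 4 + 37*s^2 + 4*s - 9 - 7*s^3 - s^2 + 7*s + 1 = -7*s^3 + 36*s^2 - 53*s + 24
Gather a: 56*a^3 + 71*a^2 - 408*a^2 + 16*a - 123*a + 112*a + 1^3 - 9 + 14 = 56*a^3 - 337*a^2 + 5*a + 6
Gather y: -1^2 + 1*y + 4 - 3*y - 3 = -2*y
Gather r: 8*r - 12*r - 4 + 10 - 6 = -4*r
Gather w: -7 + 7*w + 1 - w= 6*w - 6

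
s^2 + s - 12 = (s - 3)*(s + 4)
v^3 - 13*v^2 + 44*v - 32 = (v - 8)*(v - 4)*(v - 1)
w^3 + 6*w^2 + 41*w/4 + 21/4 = (w + 1)*(w + 3/2)*(w + 7/2)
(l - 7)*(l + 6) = l^2 - l - 42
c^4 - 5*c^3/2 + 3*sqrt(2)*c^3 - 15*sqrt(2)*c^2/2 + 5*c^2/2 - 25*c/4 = c*(c - 5/2)*(c + sqrt(2)/2)*(c + 5*sqrt(2)/2)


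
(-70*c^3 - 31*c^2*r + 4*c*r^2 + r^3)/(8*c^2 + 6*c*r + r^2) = (-35*c^2 + 2*c*r + r^2)/(4*c + r)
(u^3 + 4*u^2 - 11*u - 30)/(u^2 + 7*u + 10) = u - 3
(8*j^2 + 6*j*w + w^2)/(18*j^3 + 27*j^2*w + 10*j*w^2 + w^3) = (8*j^2 + 6*j*w + w^2)/(18*j^3 + 27*j^2*w + 10*j*w^2 + w^3)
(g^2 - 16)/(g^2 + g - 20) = (g + 4)/(g + 5)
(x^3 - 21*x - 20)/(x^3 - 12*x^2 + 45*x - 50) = (x^2 + 5*x + 4)/(x^2 - 7*x + 10)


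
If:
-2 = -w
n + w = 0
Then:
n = -2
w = 2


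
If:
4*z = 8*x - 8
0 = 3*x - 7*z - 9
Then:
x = 5/11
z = -12/11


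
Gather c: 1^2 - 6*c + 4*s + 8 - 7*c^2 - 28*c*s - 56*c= -7*c^2 + c*(-28*s - 62) + 4*s + 9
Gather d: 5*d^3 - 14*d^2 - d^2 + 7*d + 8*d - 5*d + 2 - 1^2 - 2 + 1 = 5*d^3 - 15*d^2 + 10*d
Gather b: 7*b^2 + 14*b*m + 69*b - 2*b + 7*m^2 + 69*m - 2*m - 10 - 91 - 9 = 7*b^2 + b*(14*m + 67) + 7*m^2 + 67*m - 110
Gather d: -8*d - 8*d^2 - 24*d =-8*d^2 - 32*d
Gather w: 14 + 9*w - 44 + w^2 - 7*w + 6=w^2 + 2*w - 24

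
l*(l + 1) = l^2 + l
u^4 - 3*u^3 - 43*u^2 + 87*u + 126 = (u - 7)*(u - 3)*(u + 1)*(u + 6)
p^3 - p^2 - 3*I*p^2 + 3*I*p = p*(p - 1)*(p - 3*I)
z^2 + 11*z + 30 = (z + 5)*(z + 6)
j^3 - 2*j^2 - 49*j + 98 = (j - 7)*(j - 2)*(j + 7)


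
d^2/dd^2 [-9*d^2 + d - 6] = -18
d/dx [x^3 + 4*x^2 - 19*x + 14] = 3*x^2 + 8*x - 19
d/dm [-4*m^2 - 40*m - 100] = -8*m - 40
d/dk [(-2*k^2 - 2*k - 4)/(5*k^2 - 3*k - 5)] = 2*(8*k^2 + 30*k - 1)/(25*k^4 - 30*k^3 - 41*k^2 + 30*k + 25)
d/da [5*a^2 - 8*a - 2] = 10*a - 8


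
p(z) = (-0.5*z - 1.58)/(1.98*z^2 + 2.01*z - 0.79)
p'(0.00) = 5.72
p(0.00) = 2.00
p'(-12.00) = 0.00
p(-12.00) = 0.02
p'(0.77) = 2.41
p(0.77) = -1.02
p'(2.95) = 0.06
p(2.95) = -0.14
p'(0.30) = 71499.74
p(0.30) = 196.59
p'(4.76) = 0.02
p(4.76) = -0.07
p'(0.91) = 1.41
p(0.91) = -0.76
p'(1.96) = 0.17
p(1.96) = -0.24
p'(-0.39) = 0.79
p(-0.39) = 1.09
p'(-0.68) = -0.15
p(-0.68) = 1.00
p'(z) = (-3.96*z - 2.01)*(-0.5*z - 1.58)/(1.98*z^2 + 2.01*z - 0.79)^2 - 0.5/(1.98*z^2 + 2.01*z - 0.79) = (0.99*z^2 + 6.2568*z + 3.5708)/(3.9204*z^4 + 7.9596*z^3 + 0.911699999999999*z^2 - 3.1758*z + 0.6241)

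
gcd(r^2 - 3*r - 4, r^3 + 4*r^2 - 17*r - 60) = r - 4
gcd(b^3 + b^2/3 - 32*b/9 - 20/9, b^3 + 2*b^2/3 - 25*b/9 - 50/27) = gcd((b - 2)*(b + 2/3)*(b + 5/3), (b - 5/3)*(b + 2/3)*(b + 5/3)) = b^2 + 7*b/3 + 10/9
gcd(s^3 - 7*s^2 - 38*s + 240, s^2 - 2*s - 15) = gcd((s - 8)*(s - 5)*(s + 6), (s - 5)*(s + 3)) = s - 5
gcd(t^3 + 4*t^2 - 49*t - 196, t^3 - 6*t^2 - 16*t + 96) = t + 4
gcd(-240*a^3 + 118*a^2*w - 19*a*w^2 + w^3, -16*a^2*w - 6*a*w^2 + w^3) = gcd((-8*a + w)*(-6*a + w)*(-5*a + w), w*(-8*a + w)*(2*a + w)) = -8*a + w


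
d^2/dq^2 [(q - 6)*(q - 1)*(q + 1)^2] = 12*q^2 - 30*q - 14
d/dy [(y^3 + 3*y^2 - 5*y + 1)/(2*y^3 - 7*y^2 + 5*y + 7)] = (-13*y^4 + 30*y^3 - 5*y^2 + 56*y - 40)/(4*y^6 - 28*y^5 + 69*y^4 - 42*y^3 - 73*y^2 + 70*y + 49)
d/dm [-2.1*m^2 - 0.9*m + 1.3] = -4.2*m - 0.9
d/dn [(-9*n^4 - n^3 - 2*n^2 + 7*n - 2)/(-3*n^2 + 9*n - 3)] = (18*n^5 - 80*n^4 + 30*n^3 + 4*n^2 - 1)/(3*(n^4 - 6*n^3 + 11*n^2 - 6*n + 1))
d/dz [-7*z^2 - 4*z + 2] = -14*z - 4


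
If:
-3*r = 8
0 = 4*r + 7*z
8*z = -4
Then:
No Solution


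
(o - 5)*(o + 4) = o^2 - o - 20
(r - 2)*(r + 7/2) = r^2 + 3*r/2 - 7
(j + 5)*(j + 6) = j^2 + 11*j + 30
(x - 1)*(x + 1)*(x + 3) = x^3 + 3*x^2 - x - 3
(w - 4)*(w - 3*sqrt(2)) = w^2 - 3*sqrt(2)*w - 4*w + 12*sqrt(2)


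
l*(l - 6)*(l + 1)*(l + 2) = l^4 - 3*l^3 - 16*l^2 - 12*l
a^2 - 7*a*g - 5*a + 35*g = (a - 5)*(a - 7*g)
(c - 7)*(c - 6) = c^2 - 13*c + 42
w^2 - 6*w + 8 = (w - 4)*(w - 2)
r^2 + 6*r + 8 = (r + 2)*(r + 4)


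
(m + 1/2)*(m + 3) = m^2 + 7*m/2 + 3/2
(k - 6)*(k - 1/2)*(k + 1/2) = k^3 - 6*k^2 - k/4 + 3/2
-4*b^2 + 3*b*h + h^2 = (-b + h)*(4*b + h)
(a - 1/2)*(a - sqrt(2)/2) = a^2 - sqrt(2)*a/2 - a/2 + sqrt(2)/4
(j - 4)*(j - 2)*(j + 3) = j^3 - 3*j^2 - 10*j + 24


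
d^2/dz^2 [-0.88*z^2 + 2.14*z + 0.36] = -1.76000000000000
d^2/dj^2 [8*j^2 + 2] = 16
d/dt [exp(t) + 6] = exp(t)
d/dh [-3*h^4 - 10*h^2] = -12*h^3 - 20*h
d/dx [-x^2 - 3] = -2*x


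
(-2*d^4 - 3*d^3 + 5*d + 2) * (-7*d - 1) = 14*d^5 + 23*d^4 + 3*d^3 - 35*d^2 - 19*d - 2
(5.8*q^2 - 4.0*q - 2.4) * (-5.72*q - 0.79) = -33.176*q^3 + 18.298*q^2 + 16.888*q + 1.896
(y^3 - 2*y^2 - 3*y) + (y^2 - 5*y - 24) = y^3 - y^2 - 8*y - 24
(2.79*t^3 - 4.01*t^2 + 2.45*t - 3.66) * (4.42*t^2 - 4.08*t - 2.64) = 12.3318*t^5 - 29.1074*t^4 + 19.8242*t^3 - 15.5868*t^2 + 8.4648*t + 9.6624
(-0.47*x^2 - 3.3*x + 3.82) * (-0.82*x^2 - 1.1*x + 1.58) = 0.3854*x^4 + 3.223*x^3 - 0.245*x^2 - 9.416*x + 6.0356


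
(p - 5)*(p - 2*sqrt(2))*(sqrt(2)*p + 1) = sqrt(2)*p^3 - 5*sqrt(2)*p^2 - 3*p^2 - 2*sqrt(2)*p + 15*p + 10*sqrt(2)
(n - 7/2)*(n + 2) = n^2 - 3*n/2 - 7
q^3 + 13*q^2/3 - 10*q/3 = q*(q - 2/3)*(q + 5)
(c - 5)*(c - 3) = c^2 - 8*c + 15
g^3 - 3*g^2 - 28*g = g*(g - 7)*(g + 4)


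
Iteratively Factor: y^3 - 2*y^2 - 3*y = (y - 3)*(y^2 + y) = (y - 3)*(y + 1)*(y)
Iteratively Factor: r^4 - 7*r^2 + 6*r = (r - 2)*(r^3 + 2*r^2 - 3*r) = (r - 2)*(r + 3)*(r^2 - r) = (r - 2)*(r - 1)*(r + 3)*(r)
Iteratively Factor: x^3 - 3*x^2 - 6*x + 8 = (x - 4)*(x^2 + x - 2) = (x - 4)*(x + 2)*(x - 1)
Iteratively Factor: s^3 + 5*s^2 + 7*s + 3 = (s + 3)*(s^2 + 2*s + 1) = (s + 1)*(s + 3)*(s + 1)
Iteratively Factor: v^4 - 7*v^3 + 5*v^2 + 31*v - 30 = (v - 1)*(v^3 - 6*v^2 - v + 30) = (v - 1)*(v + 2)*(v^2 - 8*v + 15) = (v - 3)*(v - 1)*(v + 2)*(v - 5)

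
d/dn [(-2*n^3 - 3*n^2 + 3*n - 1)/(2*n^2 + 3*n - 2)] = (-4*n^4 - 12*n^3 - 3*n^2 + 16*n - 3)/(4*n^4 + 12*n^3 + n^2 - 12*n + 4)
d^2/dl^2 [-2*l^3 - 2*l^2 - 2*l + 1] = -12*l - 4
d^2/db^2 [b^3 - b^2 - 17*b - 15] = 6*b - 2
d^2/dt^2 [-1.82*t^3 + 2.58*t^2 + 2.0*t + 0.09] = 5.16 - 10.92*t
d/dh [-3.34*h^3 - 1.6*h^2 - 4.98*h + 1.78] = -10.02*h^2 - 3.2*h - 4.98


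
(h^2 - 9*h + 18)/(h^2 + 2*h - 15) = (h - 6)/(h + 5)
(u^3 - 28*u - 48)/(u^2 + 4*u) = u - 4 - 12/u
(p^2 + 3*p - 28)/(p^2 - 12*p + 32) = (p + 7)/(p - 8)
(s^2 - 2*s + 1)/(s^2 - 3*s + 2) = (s - 1)/(s - 2)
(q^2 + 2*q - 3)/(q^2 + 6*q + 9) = (q - 1)/(q + 3)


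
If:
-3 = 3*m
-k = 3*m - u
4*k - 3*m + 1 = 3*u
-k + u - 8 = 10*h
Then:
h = -11/10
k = -13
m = -1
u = -16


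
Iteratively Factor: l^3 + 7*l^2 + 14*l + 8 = (l + 1)*(l^2 + 6*l + 8) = (l + 1)*(l + 2)*(l + 4)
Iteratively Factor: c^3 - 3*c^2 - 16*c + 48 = (c - 4)*(c^2 + c - 12) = (c - 4)*(c - 3)*(c + 4)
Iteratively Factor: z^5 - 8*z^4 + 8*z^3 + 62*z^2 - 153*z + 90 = (z + 3)*(z^4 - 11*z^3 + 41*z^2 - 61*z + 30) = (z - 3)*(z + 3)*(z^3 - 8*z^2 + 17*z - 10) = (z - 5)*(z - 3)*(z + 3)*(z^2 - 3*z + 2) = (z - 5)*(z - 3)*(z - 1)*(z + 3)*(z - 2)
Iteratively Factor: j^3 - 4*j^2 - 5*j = (j - 5)*(j^2 + j) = j*(j - 5)*(j + 1)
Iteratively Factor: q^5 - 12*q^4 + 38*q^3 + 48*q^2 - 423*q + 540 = (q - 5)*(q^4 - 7*q^3 + 3*q^2 + 63*q - 108) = (q - 5)*(q - 3)*(q^3 - 4*q^2 - 9*q + 36) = (q - 5)*(q - 4)*(q - 3)*(q^2 - 9) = (q - 5)*(q - 4)*(q - 3)^2*(q + 3)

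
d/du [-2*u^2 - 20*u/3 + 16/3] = -4*u - 20/3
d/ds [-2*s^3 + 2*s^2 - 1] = 2*s*(2 - 3*s)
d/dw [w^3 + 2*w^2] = w*(3*w + 4)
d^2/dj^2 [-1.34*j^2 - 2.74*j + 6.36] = -2.68000000000000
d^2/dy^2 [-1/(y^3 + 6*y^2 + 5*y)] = 2*(3*y*(y + 2)*(y^2 + 6*y + 5) - (3*y^2 + 12*y + 5)^2)/(y^3*(y^2 + 6*y + 5)^3)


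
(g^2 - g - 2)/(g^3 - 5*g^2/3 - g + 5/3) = 3*(g - 2)/(3*g^2 - 8*g + 5)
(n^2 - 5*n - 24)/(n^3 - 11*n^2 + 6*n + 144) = 1/(n - 6)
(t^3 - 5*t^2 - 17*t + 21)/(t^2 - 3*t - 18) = (t^2 - 8*t + 7)/(t - 6)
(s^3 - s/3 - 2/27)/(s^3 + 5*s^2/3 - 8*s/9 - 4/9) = (s + 1/3)/(s + 2)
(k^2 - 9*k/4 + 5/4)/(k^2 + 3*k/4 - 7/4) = (4*k - 5)/(4*k + 7)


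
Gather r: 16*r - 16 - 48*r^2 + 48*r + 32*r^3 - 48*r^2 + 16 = 32*r^3 - 96*r^2 + 64*r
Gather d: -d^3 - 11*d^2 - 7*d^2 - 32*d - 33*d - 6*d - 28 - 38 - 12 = -d^3 - 18*d^2 - 71*d - 78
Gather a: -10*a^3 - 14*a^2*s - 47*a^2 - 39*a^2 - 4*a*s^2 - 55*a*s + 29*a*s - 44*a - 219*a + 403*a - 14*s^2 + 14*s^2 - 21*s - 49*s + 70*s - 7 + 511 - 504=-10*a^3 + a^2*(-14*s - 86) + a*(-4*s^2 - 26*s + 140)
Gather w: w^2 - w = w^2 - w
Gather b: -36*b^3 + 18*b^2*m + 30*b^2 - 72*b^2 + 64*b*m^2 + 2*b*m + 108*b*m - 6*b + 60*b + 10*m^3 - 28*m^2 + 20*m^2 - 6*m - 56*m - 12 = -36*b^3 + b^2*(18*m - 42) + b*(64*m^2 + 110*m + 54) + 10*m^3 - 8*m^2 - 62*m - 12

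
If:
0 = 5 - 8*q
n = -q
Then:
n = -5/8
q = 5/8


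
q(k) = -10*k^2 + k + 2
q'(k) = 1 - 20*k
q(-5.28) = -282.06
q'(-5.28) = 106.60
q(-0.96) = -8.18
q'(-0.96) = 20.20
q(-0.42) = -0.18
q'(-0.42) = 9.40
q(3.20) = -97.20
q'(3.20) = -63.00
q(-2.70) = -73.60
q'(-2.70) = 55.00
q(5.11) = -254.01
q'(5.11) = -101.20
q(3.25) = -100.38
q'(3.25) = -64.00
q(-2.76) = -76.94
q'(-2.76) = 56.20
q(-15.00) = -2263.00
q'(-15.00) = 301.00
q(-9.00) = -817.00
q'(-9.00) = 181.00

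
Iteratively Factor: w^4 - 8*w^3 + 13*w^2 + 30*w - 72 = (w - 4)*(w^3 - 4*w^2 - 3*w + 18) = (w - 4)*(w - 3)*(w^2 - w - 6) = (w - 4)*(w - 3)^2*(w + 2)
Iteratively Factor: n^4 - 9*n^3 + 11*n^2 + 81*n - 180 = (n - 5)*(n^3 - 4*n^2 - 9*n + 36) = (n - 5)*(n - 4)*(n^2 - 9) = (n - 5)*(n - 4)*(n + 3)*(n - 3)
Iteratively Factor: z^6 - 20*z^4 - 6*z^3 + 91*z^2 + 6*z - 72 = (z - 1)*(z^5 + z^4 - 19*z^3 - 25*z^2 + 66*z + 72) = (z - 2)*(z - 1)*(z^4 + 3*z^3 - 13*z^2 - 51*z - 36) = (z - 2)*(z - 1)*(z + 3)*(z^3 - 13*z - 12) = (z - 2)*(z - 1)*(z + 1)*(z + 3)*(z^2 - z - 12) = (z - 2)*(z - 1)*(z + 1)*(z + 3)^2*(z - 4)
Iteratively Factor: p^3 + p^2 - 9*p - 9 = (p - 3)*(p^2 + 4*p + 3) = (p - 3)*(p + 1)*(p + 3)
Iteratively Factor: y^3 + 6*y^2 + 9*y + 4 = (y + 1)*(y^2 + 5*y + 4) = (y + 1)^2*(y + 4)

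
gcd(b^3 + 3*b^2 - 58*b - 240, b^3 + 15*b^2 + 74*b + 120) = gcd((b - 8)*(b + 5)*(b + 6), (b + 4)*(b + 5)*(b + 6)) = b^2 + 11*b + 30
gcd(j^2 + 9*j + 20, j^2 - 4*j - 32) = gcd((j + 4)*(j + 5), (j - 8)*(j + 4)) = j + 4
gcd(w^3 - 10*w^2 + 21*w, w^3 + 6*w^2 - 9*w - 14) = 1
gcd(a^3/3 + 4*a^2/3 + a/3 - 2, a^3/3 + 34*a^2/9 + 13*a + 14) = a + 3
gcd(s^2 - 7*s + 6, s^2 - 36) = s - 6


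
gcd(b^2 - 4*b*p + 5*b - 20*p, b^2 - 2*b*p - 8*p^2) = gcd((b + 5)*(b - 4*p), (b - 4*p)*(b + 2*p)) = -b + 4*p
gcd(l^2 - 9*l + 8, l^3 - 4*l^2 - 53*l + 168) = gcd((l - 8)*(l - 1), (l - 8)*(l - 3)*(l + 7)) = l - 8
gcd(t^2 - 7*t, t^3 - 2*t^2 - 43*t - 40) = 1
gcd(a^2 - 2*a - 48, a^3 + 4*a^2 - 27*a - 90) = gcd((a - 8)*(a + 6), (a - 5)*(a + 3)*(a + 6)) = a + 6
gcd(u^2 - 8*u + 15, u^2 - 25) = u - 5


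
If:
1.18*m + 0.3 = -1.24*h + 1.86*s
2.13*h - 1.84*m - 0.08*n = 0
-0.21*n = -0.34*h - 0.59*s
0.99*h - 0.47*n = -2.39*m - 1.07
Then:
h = -1.04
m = -0.99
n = -4.94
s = -1.16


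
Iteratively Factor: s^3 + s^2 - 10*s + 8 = (s - 1)*(s^2 + 2*s - 8) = (s - 1)*(s + 4)*(s - 2)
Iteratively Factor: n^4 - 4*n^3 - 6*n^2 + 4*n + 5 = (n + 1)*(n^3 - 5*n^2 - n + 5) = (n - 5)*(n + 1)*(n^2 - 1) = (n - 5)*(n + 1)^2*(n - 1)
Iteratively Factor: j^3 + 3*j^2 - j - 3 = (j + 3)*(j^2 - 1) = (j + 1)*(j + 3)*(j - 1)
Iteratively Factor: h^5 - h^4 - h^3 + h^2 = (h + 1)*(h^4 - 2*h^3 + h^2) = (h - 1)*(h + 1)*(h^3 - h^2) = h*(h - 1)*(h + 1)*(h^2 - h) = h*(h - 1)^2*(h + 1)*(h)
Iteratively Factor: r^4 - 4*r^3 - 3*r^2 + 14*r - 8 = (r + 2)*(r^3 - 6*r^2 + 9*r - 4) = (r - 1)*(r + 2)*(r^2 - 5*r + 4) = (r - 4)*(r - 1)*(r + 2)*(r - 1)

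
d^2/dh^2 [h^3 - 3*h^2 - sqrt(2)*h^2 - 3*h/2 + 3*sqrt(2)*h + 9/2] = 6*h - 6 - 2*sqrt(2)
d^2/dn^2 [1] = 0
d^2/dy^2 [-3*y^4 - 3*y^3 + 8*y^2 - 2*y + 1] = -36*y^2 - 18*y + 16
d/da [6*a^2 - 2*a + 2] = 12*a - 2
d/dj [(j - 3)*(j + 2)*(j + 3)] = 3*j^2 + 4*j - 9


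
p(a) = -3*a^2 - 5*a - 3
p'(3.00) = -23.00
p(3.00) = -45.00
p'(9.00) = -59.00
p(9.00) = -291.00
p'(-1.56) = 4.36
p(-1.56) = -2.50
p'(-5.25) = 26.50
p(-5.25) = -59.44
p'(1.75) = -15.50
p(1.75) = -20.94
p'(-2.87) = 12.22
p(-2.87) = -13.36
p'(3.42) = -25.52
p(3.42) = -55.19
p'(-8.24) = 44.44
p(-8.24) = -165.49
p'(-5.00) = 25.00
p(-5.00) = -53.00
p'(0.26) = -6.56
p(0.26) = -4.50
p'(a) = -6*a - 5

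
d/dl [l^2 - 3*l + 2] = 2*l - 3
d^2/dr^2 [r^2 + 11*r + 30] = 2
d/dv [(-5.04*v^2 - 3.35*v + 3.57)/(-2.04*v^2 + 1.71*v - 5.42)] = (-15.4524*v^2 + 69.1992*v + 12.0523)/(4.1616*v^4 - 6.9768*v^3 + 25.0377*v^2 - 18.5364*v + 29.3764)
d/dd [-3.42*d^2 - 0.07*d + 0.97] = -6.84*d - 0.07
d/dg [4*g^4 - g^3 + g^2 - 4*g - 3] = 16*g^3 - 3*g^2 + 2*g - 4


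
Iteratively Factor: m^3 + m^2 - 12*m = (m - 3)*(m^2 + 4*m) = m*(m - 3)*(m + 4)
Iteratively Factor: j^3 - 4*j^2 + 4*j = (j - 2)*(j^2 - 2*j) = j*(j - 2)*(j - 2)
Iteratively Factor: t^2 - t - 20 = (t + 4)*(t - 5)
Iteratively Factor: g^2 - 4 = (g - 2)*(g + 2)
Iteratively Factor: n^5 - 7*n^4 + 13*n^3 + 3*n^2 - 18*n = (n - 3)*(n^4 - 4*n^3 + n^2 + 6*n) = (n - 3)^2*(n^3 - n^2 - 2*n) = n*(n - 3)^2*(n^2 - n - 2) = n*(n - 3)^2*(n + 1)*(n - 2)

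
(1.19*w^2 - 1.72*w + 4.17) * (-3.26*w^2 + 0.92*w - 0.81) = -3.8794*w^4 + 6.702*w^3 - 16.1405*w^2 + 5.2296*w - 3.3777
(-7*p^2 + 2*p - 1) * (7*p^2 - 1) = -49*p^4 + 14*p^3 - 2*p + 1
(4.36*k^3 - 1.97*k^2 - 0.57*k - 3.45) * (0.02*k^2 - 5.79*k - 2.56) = 0.0872*k^5 - 25.2838*k^4 + 0.233299999999998*k^3 + 8.2745*k^2 + 21.4347*k + 8.832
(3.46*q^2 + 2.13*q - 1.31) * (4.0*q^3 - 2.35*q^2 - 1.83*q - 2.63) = 13.84*q^5 + 0.388999999999999*q^4 - 16.5773*q^3 - 9.9192*q^2 - 3.2046*q + 3.4453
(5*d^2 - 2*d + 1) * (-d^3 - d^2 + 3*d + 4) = -5*d^5 - 3*d^4 + 16*d^3 + 13*d^2 - 5*d + 4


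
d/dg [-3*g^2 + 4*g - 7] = 4 - 6*g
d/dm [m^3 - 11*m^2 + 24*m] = 3*m^2 - 22*m + 24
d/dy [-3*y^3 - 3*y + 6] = -9*y^2 - 3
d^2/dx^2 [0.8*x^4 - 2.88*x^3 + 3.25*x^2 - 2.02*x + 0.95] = 9.6*x^2 - 17.28*x + 6.5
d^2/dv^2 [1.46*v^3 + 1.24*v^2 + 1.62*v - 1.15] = 8.76*v + 2.48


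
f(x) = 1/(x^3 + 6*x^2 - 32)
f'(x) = (-3*x^2 - 12*x)/(x^3 + 6*x^2 - 32)^2 = 3*x*(-x - 4)/(x^3 + 6*x^2 - 32)^2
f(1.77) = -0.13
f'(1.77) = -0.52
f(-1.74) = -0.05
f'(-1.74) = 0.03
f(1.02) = -0.04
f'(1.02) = -0.03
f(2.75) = 0.03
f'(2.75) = -0.05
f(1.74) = -0.12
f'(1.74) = -0.41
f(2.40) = 0.06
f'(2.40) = -0.17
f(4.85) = 0.00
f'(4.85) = -0.00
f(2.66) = 0.03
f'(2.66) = -0.06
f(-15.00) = 0.00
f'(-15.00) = 0.00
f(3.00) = 0.02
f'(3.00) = -0.03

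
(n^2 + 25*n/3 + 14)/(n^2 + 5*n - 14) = (n^2 + 25*n/3 + 14)/(n^2 + 5*n - 14)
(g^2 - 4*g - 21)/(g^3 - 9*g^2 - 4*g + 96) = (g - 7)/(g^2 - 12*g + 32)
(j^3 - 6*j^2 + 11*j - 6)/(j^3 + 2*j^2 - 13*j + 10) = (j - 3)/(j + 5)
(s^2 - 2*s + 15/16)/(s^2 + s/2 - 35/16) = (4*s - 3)/(4*s + 7)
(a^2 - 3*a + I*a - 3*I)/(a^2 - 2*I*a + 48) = (a^2 + a*(-3 + I) - 3*I)/(a^2 - 2*I*a + 48)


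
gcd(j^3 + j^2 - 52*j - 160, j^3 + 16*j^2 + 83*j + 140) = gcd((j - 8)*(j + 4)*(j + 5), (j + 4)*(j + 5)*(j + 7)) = j^2 + 9*j + 20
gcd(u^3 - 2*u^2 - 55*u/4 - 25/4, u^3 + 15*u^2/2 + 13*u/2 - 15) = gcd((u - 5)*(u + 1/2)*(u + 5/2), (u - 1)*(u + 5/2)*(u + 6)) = u + 5/2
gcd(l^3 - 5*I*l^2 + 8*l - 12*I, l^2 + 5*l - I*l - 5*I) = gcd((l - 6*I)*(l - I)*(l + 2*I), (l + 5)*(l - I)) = l - I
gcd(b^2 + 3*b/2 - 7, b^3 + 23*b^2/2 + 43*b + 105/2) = b + 7/2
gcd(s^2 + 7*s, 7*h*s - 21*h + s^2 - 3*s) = 1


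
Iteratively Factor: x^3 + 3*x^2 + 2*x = (x + 1)*(x^2 + 2*x) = (x + 1)*(x + 2)*(x)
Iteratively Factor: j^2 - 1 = (j + 1)*(j - 1)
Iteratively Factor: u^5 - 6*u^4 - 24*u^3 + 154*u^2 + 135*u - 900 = (u - 5)*(u^4 - u^3 - 29*u^2 + 9*u + 180) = (u - 5)*(u + 4)*(u^3 - 5*u^2 - 9*u + 45) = (u - 5)^2*(u + 4)*(u^2 - 9) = (u - 5)^2*(u - 3)*(u + 4)*(u + 3)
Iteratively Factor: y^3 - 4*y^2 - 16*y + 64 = (y - 4)*(y^2 - 16) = (y - 4)^2*(y + 4)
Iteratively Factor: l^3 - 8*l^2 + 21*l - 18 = (l - 3)*(l^2 - 5*l + 6) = (l - 3)^2*(l - 2)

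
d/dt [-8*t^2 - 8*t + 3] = -16*t - 8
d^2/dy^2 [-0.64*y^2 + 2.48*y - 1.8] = -1.28000000000000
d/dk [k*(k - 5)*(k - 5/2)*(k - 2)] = 4*k^3 - 57*k^2/2 + 55*k - 25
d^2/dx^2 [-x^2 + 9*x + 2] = -2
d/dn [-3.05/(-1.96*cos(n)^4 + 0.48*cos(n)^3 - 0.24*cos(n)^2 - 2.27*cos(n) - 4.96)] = (23.912*cos(n)^3 - 4.392*cos(n)^2 + 1.464*cos(n) + 6.9235)*sin(n)/(1.96*cos(n)^4 - 0.48*cos(n)^3 + 0.24*cos(n)^2 + 2.27*cos(n) + 4.96)^2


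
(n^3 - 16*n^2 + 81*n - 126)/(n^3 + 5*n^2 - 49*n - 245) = (n^2 - 9*n + 18)/(n^2 + 12*n + 35)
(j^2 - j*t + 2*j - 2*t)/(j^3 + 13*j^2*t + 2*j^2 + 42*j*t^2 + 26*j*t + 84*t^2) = (j - t)/(j^2 + 13*j*t + 42*t^2)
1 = 1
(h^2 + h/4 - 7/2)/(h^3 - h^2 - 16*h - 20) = (h - 7/4)/(h^2 - 3*h - 10)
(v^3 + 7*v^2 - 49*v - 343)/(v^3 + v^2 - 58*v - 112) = (v^2 - 49)/(v^2 - 6*v - 16)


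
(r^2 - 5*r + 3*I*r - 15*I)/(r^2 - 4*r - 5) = (r + 3*I)/(r + 1)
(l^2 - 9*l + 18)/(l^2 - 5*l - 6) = (l - 3)/(l + 1)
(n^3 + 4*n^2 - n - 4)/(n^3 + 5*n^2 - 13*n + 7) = (n^2 + 5*n + 4)/(n^2 + 6*n - 7)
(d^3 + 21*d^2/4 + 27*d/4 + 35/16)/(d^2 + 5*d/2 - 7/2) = (8*d^2 + 14*d + 5)/(8*(d - 1))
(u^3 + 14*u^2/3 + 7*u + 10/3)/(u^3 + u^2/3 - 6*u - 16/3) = (3*u + 5)/(3*u - 8)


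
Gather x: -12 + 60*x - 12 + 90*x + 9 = 150*x - 15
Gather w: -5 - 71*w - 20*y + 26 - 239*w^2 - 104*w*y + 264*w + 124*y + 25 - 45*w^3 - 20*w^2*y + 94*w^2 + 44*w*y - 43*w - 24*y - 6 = -45*w^3 + w^2*(-20*y - 145) + w*(150 - 60*y) + 80*y + 40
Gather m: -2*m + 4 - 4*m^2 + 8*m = -4*m^2 + 6*m + 4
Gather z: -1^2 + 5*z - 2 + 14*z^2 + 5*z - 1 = 14*z^2 + 10*z - 4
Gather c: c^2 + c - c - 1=c^2 - 1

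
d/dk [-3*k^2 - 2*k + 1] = -6*k - 2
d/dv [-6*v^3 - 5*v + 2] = -18*v^2 - 5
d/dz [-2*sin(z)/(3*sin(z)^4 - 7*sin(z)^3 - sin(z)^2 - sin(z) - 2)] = 2*(9*sin(z)^4 - 14*sin(z)^3 - sin(z)^2 + 2)*cos(z)/(-3*sin(z)^4 + 7*sin(z)^3 + sin(z)^2 + sin(z) + 2)^2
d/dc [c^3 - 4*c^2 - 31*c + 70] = 3*c^2 - 8*c - 31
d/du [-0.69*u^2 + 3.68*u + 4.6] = 3.68 - 1.38*u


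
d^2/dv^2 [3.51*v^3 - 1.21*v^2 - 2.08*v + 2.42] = 21.06*v - 2.42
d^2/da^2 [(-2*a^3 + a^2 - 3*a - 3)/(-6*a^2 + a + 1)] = 2*(116*a^3 + 312*a^2 + 6*a + 17)/(216*a^6 - 108*a^5 - 90*a^4 + 35*a^3 + 15*a^2 - 3*a - 1)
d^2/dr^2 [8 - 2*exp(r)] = -2*exp(r)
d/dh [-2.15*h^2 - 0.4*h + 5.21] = -4.3*h - 0.4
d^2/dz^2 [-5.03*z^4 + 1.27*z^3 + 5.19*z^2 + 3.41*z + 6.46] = -60.36*z^2 + 7.62*z + 10.38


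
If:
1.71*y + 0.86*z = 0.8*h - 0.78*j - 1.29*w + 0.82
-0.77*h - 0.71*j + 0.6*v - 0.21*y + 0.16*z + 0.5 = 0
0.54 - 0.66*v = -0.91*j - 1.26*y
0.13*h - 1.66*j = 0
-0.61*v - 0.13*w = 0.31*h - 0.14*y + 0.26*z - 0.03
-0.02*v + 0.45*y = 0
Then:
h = 0.41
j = 0.03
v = 0.94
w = 3.80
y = 0.04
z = -4.47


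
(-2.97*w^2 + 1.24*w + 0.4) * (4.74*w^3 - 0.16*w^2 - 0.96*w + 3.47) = -14.0778*w^5 + 6.3528*w^4 + 4.5488*w^3 - 11.5603*w^2 + 3.9188*w + 1.388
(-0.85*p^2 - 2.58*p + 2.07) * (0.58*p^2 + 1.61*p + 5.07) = -0.493*p^4 - 2.8649*p^3 - 7.2627*p^2 - 9.7479*p + 10.4949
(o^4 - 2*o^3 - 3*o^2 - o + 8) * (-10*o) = -10*o^5 + 20*o^4 + 30*o^3 + 10*o^2 - 80*o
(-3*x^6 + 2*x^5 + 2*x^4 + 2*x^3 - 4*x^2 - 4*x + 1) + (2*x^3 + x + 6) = -3*x^6 + 2*x^5 + 2*x^4 + 4*x^3 - 4*x^2 - 3*x + 7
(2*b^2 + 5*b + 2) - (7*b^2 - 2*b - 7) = -5*b^2 + 7*b + 9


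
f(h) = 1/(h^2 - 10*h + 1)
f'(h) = (10 - 2*h)/(h^2 - 10*h + 1)^2 = 2*(5 - h)/(h^2 - 10*h + 1)^2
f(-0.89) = 0.09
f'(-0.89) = 0.10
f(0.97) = -0.13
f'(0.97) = 0.13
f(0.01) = 1.11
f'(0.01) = 12.32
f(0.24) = -0.74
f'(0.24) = 5.28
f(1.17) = -0.11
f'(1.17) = 0.09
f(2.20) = -0.06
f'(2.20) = 0.02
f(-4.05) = 0.02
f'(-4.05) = 0.01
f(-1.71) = 0.05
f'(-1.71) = 0.03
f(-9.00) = 0.01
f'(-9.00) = 0.00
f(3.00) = -0.05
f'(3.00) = 0.01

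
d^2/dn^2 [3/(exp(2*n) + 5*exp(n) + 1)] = 3*(2*(2*exp(n) + 5)^2*exp(n) - (4*exp(n) + 5)*(exp(2*n) + 5*exp(n) + 1))*exp(n)/(exp(2*n) + 5*exp(n) + 1)^3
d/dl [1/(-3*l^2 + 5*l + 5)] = (6*l - 5)/(-3*l^2 + 5*l + 5)^2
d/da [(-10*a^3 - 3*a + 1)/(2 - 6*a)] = a^2*(30*a - 15)/(9*a^2 - 6*a + 1)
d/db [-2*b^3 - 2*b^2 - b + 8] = -6*b^2 - 4*b - 1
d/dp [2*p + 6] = 2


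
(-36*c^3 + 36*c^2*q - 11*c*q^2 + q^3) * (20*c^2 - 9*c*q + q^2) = -720*c^5 + 1044*c^4*q - 580*c^3*q^2 + 155*c^2*q^3 - 20*c*q^4 + q^5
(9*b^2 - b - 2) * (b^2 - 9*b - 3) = 9*b^4 - 82*b^3 - 20*b^2 + 21*b + 6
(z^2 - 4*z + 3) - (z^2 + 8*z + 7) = -12*z - 4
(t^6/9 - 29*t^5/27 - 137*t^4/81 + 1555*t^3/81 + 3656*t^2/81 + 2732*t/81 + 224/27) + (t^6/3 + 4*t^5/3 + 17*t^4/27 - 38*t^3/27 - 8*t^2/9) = 4*t^6/9 + 7*t^5/27 - 86*t^4/81 + 1441*t^3/81 + 3584*t^2/81 + 2732*t/81 + 224/27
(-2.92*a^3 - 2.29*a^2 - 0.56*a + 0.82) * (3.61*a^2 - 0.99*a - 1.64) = -10.5412*a^5 - 5.3761*a^4 + 5.0343*a^3 + 7.2702*a^2 + 0.1066*a - 1.3448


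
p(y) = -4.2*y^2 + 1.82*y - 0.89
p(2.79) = -28.51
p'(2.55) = -19.60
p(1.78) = -10.96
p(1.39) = -6.48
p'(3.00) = -23.38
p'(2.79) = -21.62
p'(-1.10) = 11.06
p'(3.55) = -28.00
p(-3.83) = -69.47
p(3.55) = -47.36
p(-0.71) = -4.30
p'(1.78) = -13.13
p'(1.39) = -9.86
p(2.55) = -23.56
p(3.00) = -33.23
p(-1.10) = -7.97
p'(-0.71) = 7.78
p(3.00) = -33.23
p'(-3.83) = 33.99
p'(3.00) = -23.38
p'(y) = 1.82 - 8.4*y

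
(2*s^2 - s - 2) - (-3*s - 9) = 2*s^2 + 2*s + 7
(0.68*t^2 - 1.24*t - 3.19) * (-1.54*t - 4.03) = -1.0472*t^3 - 0.8308*t^2 + 9.9098*t + 12.8557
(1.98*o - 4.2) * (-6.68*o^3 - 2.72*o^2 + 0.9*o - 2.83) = -13.2264*o^4 + 22.6704*o^3 + 13.206*o^2 - 9.3834*o + 11.886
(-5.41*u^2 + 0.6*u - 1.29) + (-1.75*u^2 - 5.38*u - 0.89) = -7.16*u^2 - 4.78*u - 2.18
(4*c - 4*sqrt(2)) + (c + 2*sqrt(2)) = 5*c - 2*sqrt(2)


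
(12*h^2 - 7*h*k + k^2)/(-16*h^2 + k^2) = (-3*h + k)/(4*h + k)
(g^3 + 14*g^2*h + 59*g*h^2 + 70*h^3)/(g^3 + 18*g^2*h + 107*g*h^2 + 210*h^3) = (g + 2*h)/(g + 6*h)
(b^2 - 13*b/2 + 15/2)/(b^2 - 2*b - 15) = (b - 3/2)/(b + 3)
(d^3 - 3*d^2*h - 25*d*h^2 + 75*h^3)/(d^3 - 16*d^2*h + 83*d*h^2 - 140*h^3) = (d^2 + 2*d*h - 15*h^2)/(d^2 - 11*d*h + 28*h^2)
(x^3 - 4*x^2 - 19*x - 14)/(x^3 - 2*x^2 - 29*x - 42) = (x + 1)/(x + 3)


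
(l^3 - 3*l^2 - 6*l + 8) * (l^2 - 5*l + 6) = l^5 - 8*l^4 + 15*l^3 + 20*l^2 - 76*l + 48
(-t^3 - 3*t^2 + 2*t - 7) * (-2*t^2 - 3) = 2*t^5 + 6*t^4 - t^3 + 23*t^2 - 6*t + 21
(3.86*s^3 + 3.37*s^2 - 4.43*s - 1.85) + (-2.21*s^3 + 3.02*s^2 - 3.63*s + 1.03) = 1.65*s^3 + 6.39*s^2 - 8.06*s - 0.82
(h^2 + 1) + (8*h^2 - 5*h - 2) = 9*h^2 - 5*h - 1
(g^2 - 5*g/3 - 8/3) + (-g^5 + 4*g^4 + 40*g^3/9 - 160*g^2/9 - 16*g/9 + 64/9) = -g^5 + 4*g^4 + 40*g^3/9 - 151*g^2/9 - 31*g/9 + 40/9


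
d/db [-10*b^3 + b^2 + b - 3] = -30*b^2 + 2*b + 1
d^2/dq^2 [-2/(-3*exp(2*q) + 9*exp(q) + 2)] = 6*((3 - 4*exp(q))*(-3*exp(2*q) + 9*exp(q) + 2) - 6*(2*exp(q) - 3)^2*exp(q))*exp(q)/(-3*exp(2*q) + 9*exp(q) + 2)^3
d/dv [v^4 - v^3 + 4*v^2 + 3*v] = 4*v^3 - 3*v^2 + 8*v + 3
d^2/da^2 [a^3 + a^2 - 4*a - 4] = 6*a + 2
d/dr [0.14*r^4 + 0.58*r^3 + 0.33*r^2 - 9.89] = r*(0.56*r^2 + 1.74*r + 0.66)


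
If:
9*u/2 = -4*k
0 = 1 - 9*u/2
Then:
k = -1/4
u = 2/9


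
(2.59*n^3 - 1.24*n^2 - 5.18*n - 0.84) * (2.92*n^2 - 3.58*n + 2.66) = 7.5628*n^5 - 12.893*n^4 - 3.797*n^3 + 12.7932*n^2 - 10.7716*n - 2.2344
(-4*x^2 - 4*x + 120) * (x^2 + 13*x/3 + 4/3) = -4*x^4 - 64*x^3/3 + 292*x^2/3 + 1544*x/3 + 160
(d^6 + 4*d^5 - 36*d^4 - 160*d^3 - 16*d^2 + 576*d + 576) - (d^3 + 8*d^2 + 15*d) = d^6 + 4*d^5 - 36*d^4 - 161*d^3 - 24*d^2 + 561*d + 576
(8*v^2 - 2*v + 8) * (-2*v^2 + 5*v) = -16*v^4 + 44*v^3 - 26*v^2 + 40*v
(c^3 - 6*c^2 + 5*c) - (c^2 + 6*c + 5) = c^3 - 7*c^2 - c - 5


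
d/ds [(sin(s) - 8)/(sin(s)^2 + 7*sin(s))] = (-cos(s) + 16/tan(s) + 56*cos(s)/sin(s)^2)/(sin(s) + 7)^2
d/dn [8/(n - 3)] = -8/(n - 3)^2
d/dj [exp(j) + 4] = exp(j)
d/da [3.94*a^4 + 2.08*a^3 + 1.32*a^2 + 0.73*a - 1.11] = 15.76*a^3 + 6.24*a^2 + 2.64*a + 0.73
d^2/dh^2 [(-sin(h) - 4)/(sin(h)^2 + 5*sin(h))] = (sin(h)^2 + 11*sin(h) + 58 + 76/sin(h) - 120/sin(h)^2 - 200/sin(h)^3)/(sin(h) + 5)^3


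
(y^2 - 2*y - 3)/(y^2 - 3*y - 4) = (y - 3)/(y - 4)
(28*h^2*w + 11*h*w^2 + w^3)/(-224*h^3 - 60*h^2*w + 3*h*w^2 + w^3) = w/(-8*h + w)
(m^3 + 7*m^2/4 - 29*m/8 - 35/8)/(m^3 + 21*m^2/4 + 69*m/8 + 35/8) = (4*m - 7)/(4*m + 7)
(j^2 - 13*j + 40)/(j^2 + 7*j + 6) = (j^2 - 13*j + 40)/(j^2 + 7*j + 6)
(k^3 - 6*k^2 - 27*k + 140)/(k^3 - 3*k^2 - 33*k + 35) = (k - 4)/(k - 1)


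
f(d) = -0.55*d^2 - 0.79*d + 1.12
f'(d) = -1.1*d - 0.79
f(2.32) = -3.67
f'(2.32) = -3.34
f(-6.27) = -15.55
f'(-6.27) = 6.11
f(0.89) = -0.02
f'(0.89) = -1.77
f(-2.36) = -0.08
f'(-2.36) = 1.81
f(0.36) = 0.76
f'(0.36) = -1.19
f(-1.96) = 0.56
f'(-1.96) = 1.37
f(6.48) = -27.09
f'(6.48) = -7.92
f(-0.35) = 1.33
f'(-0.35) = -0.40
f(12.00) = -87.56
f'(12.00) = -13.99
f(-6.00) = -13.94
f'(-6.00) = 5.81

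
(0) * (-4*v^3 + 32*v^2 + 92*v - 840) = 0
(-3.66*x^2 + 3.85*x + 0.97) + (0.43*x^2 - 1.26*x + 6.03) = -3.23*x^2 + 2.59*x + 7.0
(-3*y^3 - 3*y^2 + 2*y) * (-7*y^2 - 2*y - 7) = 21*y^5 + 27*y^4 + 13*y^3 + 17*y^2 - 14*y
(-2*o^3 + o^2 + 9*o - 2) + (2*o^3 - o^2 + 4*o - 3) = 13*o - 5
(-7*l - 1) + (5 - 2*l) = 4 - 9*l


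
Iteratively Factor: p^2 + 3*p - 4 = (p + 4)*(p - 1)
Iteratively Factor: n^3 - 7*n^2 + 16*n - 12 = (n - 2)*(n^2 - 5*n + 6) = (n - 2)^2*(n - 3)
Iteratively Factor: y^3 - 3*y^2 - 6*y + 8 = (y + 2)*(y^2 - 5*y + 4) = (y - 4)*(y + 2)*(y - 1)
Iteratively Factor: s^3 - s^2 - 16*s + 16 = (s + 4)*(s^2 - 5*s + 4) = (s - 4)*(s + 4)*(s - 1)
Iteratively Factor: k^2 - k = (k - 1)*(k)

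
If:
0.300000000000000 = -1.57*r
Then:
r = -0.19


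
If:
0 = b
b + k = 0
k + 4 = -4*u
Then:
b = 0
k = 0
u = -1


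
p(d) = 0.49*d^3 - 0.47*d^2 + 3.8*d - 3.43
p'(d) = 1.47*d^2 - 0.94*d + 3.8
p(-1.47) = -11.59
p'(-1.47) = 8.36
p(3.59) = 26.83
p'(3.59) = 19.37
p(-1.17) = -9.30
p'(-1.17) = 6.91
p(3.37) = 22.79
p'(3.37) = 17.33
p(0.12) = -2.98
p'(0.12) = 3.71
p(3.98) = 35.14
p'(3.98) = 23.34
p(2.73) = 13.41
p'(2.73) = 12.19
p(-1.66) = -13.27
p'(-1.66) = 9.41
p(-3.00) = -32.29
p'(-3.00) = 19.85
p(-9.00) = -432.91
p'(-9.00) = 131.33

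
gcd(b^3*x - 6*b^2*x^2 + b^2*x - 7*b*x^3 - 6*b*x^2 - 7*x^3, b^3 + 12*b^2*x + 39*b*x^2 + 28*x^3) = b + x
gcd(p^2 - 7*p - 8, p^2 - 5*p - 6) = p + 1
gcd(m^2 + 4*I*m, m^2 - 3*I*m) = m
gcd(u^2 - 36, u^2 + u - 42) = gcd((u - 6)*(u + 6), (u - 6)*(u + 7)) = u - 6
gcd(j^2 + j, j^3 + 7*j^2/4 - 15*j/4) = j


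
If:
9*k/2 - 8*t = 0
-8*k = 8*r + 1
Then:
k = 16*t/9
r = -16*t/9 - 1/8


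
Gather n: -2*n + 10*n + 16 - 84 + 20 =8*n - 48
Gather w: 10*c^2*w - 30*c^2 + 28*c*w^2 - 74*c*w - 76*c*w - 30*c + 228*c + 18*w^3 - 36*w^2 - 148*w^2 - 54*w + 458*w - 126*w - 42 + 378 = -30*c^2 + 198*c + 18*w^3 + w^2*(28*c - 184) + w*(10*c^2 - 150*c + 278) + 336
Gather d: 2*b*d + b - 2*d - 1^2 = b + d*(2*b - 2) - 1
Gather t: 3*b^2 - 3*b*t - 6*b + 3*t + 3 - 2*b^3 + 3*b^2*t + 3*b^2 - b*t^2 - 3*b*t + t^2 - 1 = -2*b^3 + 6*b^2 - 6*b + t^2*(1 - b) + t*(3*b^2 - 6*b + 3) + 2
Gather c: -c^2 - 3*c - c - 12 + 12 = -c^2 - 4*c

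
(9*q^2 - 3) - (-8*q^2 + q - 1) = 17*q^2 - q - 2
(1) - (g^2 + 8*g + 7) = -g^2 - 8*g - 6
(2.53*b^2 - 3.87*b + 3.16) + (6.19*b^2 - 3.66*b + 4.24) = 8.72*b^2 - 7.53*b + 7.4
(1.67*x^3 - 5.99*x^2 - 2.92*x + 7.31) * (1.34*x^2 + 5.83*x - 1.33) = 2.2378*x^5 + 1.7095*x^4 - 41.0556*x^3 + 0.738500000000002*x^2 + 46.5009*x - 9.7223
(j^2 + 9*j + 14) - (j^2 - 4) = 9*j + 18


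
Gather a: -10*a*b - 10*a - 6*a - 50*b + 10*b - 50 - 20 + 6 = a*(-10*b - 16) - 40*b - 64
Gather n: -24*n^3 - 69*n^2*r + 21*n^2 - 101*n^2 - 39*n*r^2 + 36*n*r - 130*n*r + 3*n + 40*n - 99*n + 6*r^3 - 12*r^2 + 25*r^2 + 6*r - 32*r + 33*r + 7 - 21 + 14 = -24*n^3 + n^2*(-69*r - 80) + n*(-39*r^2 - 94*r - 56) + 6*r^3 + 13*r^2 + 7*r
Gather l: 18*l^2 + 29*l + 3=18*l^2 + 29*l + 3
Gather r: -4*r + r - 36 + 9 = -3*r - 27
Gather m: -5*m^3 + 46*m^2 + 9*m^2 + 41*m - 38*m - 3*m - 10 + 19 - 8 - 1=-5*m^3 + 55*m^2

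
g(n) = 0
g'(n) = 0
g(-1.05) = 0.00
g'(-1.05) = 0.00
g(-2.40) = 0.00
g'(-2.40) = 0.00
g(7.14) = 0.00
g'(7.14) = 0.00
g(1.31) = 0.00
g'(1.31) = 0.00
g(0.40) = 0.00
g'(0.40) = 0.00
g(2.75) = 0.00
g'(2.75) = 0.00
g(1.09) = 0.00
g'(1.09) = 0.00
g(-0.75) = 0.00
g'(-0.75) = 0.00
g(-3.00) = 0.00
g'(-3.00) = 0.00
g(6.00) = 0.00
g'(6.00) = 0.00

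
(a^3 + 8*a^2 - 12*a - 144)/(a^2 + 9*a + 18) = (a^2 + 2*a - 24)/(a + 3)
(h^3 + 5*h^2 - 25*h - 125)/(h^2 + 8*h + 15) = (h^2 - 25)/(h + 3)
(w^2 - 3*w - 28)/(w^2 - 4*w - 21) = (w + 4)/(w + 3)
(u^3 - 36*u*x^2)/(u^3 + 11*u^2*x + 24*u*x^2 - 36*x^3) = u*(-u + 6*x)/(-u^2 - 5*u*x + 6*x^2)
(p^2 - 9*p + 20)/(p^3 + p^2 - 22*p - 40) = (p - 4)/(p^2 + 6*p + 8)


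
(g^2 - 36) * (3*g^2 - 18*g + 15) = 3*g^4 - 18*g^3 - 93*g^2 + 648*g - 540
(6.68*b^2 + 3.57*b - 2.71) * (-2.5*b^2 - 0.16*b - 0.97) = -16.7*b^4 - 9.9938*b^3 - 0.275799999999999*b^2 - 3.0293*b + 2.6287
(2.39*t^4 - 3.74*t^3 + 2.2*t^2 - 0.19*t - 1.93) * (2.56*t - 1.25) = 6.1184*t^5 - 12.5619*t^4 + 10.307*t^3 - 3.2364*t^2 - 4.7033*t + 2.4125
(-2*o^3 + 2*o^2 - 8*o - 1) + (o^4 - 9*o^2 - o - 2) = o^4 - 2*o^3 - 7*o^2 - 9*o - 3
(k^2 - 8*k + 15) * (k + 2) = k^3 - 6*k^2 - k + 30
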